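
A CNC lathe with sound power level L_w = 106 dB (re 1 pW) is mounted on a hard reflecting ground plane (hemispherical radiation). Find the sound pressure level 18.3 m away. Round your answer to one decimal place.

72.8 dB

L_p = L_w − 10·log₁₀(2π·r²) with r = 18.3 m.
2π·r² = 2104 m², 10·log₁₀ of that is 33.231 dB.
L_p = 106 − 33.231 = 72.77 dB.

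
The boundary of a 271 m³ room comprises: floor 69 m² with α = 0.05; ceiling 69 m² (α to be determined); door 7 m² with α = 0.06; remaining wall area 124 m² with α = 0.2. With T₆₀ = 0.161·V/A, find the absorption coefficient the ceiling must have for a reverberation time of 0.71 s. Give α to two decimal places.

Required total absorption A = 0.161·271/0.71 = 61.45 m².
Absorption from the other surfaces = 69·0.05 + 7·0.06 + 124·0.2 = 28.67 m², so the ceiling must supply 32.78 m² over 69 m².
α = 32.78/69 = 0.475.

0.48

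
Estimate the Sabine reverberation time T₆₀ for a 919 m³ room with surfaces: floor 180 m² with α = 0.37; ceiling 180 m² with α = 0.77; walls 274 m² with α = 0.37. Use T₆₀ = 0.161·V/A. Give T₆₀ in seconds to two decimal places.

Summing Sᵢαᵢ: 180·0.37 + 180·0.77 + 274·0.37 = 306.58 m².
T₆₀ = 0.161 × 919 / 306.58 = 0.483 s.

0.48 s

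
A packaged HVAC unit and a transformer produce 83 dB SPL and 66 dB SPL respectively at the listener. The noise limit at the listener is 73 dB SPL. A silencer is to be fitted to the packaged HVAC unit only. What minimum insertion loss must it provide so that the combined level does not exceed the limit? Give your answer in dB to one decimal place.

Fixed contribution from the other source: Σ 10^(L/10) = 10^(66/10) = 3.981e+06 (66.00 dB SPL).
The limit corresponds to 10^(73/10) = 1.995e+07; subtracting the fixed part leaves 1.597e+07 for the packaged HVAC unit, i.e. 72.03 dB SPL.
So the packaged HVAC unit must be reduced from 83 to 72.03 dB SPL: IL = 10.97 dB.

11.0 dB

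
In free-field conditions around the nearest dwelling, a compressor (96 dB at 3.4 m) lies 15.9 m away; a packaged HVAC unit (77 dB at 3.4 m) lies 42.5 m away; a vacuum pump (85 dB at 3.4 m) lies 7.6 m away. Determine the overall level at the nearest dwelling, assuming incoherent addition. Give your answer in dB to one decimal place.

Propagate each source to the receiver with L = L_ref − 20·log₁₀(r/r_ref), then add intensities.
compressor: 96 − 20·log₁₀(15.9/3.4) = 96 − 13.40 = 82.60 dB.
packaged HVAC unit: 77 − 20·log₁₀(42.5/3.4) = 77 − 21.94 = 55.06 dB.
vacuum pump: 85 − 20·log₁₀(7.6/3.4) = 85 − 6.99 = 78.01 dB.
Σ 10^(L/10) = 2.456e+08 → L_total = 10·log₁₀(2.456e+08) = 83.90 dB.

83.9 dB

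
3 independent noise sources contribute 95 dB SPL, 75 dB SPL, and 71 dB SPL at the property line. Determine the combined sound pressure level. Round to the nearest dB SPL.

95 dB SPL

Incoherent sources combine by intensity addition: L_total = 10·log₁₀(Σ 10^(L_i/10)).
Σ 10^(L/10) = 10^(95/10) + 10^(75/10) + 10^(71/10) = 3.206e+09.
L_total = 10·log₁₀(3.206e+09) = 95.06 dB SPL.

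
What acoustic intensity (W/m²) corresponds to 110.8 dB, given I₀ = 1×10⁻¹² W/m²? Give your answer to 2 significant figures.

I/I₀ = 10^(110.8/10) = 1.202e+11, so I = 1.202e+11 × 10⁻¹² W/m².

0.12 W/m²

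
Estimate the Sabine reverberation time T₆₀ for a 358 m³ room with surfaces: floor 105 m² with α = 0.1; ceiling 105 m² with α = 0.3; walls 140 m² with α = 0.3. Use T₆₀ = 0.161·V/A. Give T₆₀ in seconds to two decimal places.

A = Σ Sᵢαᵢ = 105·0.1 + 105·0.3 + 140·0.3 = 84.00 m².
T₆₀ = 0.161 × 358 / 84.00 = 0.686 s.

0.69 s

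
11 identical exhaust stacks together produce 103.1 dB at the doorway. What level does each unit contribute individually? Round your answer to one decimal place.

11 equal contributions raise the level by 10·log₁₀ 11 = 10.414 dB, so each unit alone gives 103.1 − 10.414.

92.7 dB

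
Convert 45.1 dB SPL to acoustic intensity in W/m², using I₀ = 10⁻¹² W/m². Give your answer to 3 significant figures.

I/I₀ = 10^(45.1/10) = 3.236e+04, so I = 3.236e+04 × 10⁻¹² W/m².

3.24e-08 W/m²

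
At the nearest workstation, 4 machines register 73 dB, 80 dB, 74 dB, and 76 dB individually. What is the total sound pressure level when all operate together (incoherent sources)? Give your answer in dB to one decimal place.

82.7 dB

For uncorrelated sources the intensities add, so convert each level to linear form, sum, and take 10·log₁₀ of the total.
Σ 10^(L/10) = 10^(73/10) + 10^(80/10) + 10^(74/10) + 10^(76/10) = 1.849e+08.
L_total = 10·log₁₀(1.849e+08) = 82.67 dB.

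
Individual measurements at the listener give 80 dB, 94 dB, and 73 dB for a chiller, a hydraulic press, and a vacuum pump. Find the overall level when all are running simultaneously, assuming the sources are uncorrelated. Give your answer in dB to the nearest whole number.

94 dB

For uncorrelated sources the intensities add, so convert each level to linear form, sum, and take 10·log₁₀ of the total.
Σ 10^(L/10) = 10^(80/10) + 10^(94/10) + 10^(73/10) = 2.632e+09.
L_total = 10·log₁₀(2.632e+09) = 94.20 dB.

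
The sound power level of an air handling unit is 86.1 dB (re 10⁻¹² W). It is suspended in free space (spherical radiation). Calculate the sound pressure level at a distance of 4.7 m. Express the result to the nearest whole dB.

62 dB

Free-field spherical radiation: L_p = L_w − 10·log₁₀(4π·r²), r = 4.7 m.
4π·r² = 277.6 m², 10·log₁₀ of that is 24.434 dB.
L_p = 86.1 − 24.434 = 61.67 dB.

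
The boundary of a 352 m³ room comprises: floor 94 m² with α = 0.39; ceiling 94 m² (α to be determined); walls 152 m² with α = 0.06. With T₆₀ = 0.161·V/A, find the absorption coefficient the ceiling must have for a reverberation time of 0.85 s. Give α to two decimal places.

Required total absorption A = 0.161·352/0.85 = 66.67 m².
Absorption from the other surfaces = 94·0.39 + 152·0.06 = 45.78 m², so the ceiling must supply 20.89 m² over 94 m².
α = 20.89/94 = 0.222.

0.22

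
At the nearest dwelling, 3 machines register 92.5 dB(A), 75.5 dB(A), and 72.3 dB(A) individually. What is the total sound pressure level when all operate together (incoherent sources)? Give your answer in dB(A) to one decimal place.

92.6 dB(A)

For uncorrelated sources the intensities add, so convert each level to linear form, sum, and take 10·log₁₀ of the total.
Σ 10^(L/10) = 10^(92.5/10) + 10^(75.5/10) + 10^(72.3/10) = 1.831e+09.
L_total = 10·log₁₀(1.831e+09) = 92.63 dB(A).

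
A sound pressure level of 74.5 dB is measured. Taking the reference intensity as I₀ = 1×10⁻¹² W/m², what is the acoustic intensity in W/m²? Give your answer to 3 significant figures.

2.82e-05 W/m²

L = 10·log₁₀(I/I₀) ⇒ I = I₀·10^(L/10) = 10⁻¹² × 10^7.45.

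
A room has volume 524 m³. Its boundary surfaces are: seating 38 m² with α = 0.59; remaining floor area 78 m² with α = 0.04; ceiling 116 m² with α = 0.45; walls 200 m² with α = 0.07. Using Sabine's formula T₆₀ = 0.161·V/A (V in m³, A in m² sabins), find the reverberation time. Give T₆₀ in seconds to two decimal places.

0.92 s

Summing Sᵢαᵢ: 38·0.59 + 78·0.04 + 116·0.45 + 200·0.07 = 91.74 m².
T₆₀ = 0.161 × 524 / 91.74 = 0.920 s.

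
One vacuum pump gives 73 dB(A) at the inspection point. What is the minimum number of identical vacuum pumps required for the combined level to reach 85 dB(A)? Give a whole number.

The shortfall is 85 − 73 = 12.0 dB, and N units add 10·log₁₀ N, so need 10·log₁₀ N ≥ 12.0.
N ≥ 10^(12.0/10) = 15.849, so N = 16.

16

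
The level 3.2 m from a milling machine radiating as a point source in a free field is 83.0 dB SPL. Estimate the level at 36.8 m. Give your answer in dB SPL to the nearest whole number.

Point-source attenuation: ΔL = 20·log₁₀(r₂/r₁) = 20·log₁₀(36.8/3.2) = 21.214 dB.
L₂ = 83.0 − 20·log₁₀(36.8/3.2) = 83.0 − 21.214 = 61.79 dB SPL.

62 dB SPL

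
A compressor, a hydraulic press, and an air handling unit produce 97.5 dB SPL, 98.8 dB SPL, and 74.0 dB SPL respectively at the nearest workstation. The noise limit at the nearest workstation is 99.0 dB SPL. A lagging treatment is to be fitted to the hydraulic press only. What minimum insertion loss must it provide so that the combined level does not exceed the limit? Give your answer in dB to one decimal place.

Fixed contribution from the other sources: Σ 10^(L/10) = 10^(97.5/10) + 10^(74.0/10) = 5.649e+09 (97.52 dB SPL).
To meet 99.0 dB SPL overall, the treated hydraulic press may contribute at most 10^(99.0/10) − 5.649e+09 = 2.295e+09, i.e. 93.61 dB SPL.
So the hydraulic press must be reduced from 98.8 to 93.61 dB SPL: IL = 5.19 dB.

5.2 dB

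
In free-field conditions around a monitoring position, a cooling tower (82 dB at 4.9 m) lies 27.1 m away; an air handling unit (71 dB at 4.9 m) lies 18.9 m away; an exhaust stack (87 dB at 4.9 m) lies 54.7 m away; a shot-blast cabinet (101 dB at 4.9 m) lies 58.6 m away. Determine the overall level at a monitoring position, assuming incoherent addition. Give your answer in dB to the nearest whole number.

80 dB

Propagate each source to the receiver with L = L_ref − 20·log₁₀(r/r_ref), then add intensities.
cooling tower: 82 − 20·log₁₀(27.1/4.9) = 82 − 14.86 = 67.14 dB.
air handling unit: 71 − 20·log₁₀(18.9/4.9) = 71 − 11.73 = 59.27 dB.
exhaust stack: 87 − 20·log₁₀(54.7/4.9) = 87 − 20.96 = 66.04 dB.
shot-blast cabinet: 101 − 20·log₁₀(58.6/4.9) = 101 − 21.55 = 79.45 dB.
Σ 10^(L/10) = 9.807e+07 → L_total = 10·log₁₀(9.807e+07) = 79.92 dB.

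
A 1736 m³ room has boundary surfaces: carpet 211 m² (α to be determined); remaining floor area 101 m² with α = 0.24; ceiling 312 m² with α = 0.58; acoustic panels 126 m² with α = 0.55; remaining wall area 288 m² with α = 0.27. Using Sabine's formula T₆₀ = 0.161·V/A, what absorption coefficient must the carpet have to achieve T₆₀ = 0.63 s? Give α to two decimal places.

A = 0.161·V/T₆₀ = 0.161·1736/0.63 = 443.64 m² sabins.
Absorption from the other surfaces = 101·0.24 + 312·0.58 + 126·0.55 + 288·0.27 = 352.26 m², so the carpet must supply 91.38 m² over 211 m².
α = 91.38/211 = 0.433.

0.43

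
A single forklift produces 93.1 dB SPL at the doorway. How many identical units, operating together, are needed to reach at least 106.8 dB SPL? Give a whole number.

Need L₁ + 10·log₁₀ N ≥ 106.8, i.e. log₁₀ N ≥ 1.37.
N ≥ 10^(13.7/10) = 23.442, so N = 24.

24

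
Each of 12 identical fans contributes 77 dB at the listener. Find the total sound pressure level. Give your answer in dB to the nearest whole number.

88 dB

With 12 equal, uncorrelated contributions the intensity is 12× that of one unit, giving a rise of 10·log₁₀ 12.
L_total = 77 + 10·log₁₀(12) = 77 + 10.792 = 87.79 dB.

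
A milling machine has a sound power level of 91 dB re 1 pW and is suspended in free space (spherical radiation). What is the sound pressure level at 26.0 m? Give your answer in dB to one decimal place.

51.7 dB

The power spreads over a sphere of area 4π·r², so L_p = L_w − 10·log₁₀(4π·r²).
4π·r² = 8495 m², 10·log₁₀ of that is 39.292 dB.
L_p = 91 − 39.292 = 51.71 dB.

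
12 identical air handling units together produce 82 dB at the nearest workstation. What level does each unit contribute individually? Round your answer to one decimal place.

12 equal contributions raise the level by 10·log₁₀ 12 = 10.792 dB, so each unit alone gives 82 − 10.792.

71.2 dB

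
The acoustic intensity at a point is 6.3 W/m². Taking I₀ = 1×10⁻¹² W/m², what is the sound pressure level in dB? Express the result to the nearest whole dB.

Dividing by I₀ shifts the exponent by 12: I/I₀ = 6.3×10^12.
L = 10·(0.7993 + 12) = 127.99 dB.

128 dB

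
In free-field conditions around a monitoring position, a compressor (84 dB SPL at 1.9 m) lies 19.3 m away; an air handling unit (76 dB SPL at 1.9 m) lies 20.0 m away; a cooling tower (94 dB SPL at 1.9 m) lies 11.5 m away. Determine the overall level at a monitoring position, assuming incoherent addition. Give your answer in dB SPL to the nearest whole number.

Propagate each source to the receiver with L = L_ref − 20·log₁₀(r/r_ref), then add intensities.
compressor: 84 − 20·log₁₀(19.3/1.9) = 84 − 20.14 = 63.86 dB SPL.
air handling unit: 76 − 20·log₁₀(20.0/1.9) = 76 − 20.45 = 55.55 dB SPL.
cooling tower: 94 − 20·log₁₀(11.5/1.9) = 94 − 15.64 = 78.36 dB SPL.
Σ 10^(L/10) = 7.136e+07 → L_total = 10·log₁₀(7.136e+07) = 78.53 dB SPL.

79 dB SPL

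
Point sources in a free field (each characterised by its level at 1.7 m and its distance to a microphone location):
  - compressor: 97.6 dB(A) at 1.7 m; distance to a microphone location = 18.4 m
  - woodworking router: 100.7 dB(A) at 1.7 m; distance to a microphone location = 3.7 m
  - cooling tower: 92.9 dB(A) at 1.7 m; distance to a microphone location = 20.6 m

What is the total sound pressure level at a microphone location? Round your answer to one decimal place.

94.1 dB(A)

Propagate each source to the receiver with L = L_ref − 20·log₁₀(r/r_ref), then add intensities.
compressor: 97.6 − 20·log₁₀(18.4/1.7) = 97.6 − 20.69 = 76.91 dB(A).
woodworking router: 100.7 − 20·log₁₀(3.7/1.7) = 100.7 − 6.76 = 93.94 dB(A).
cooling tower: 92.9 − 20·log₁₀(20.6/1.7) = 92.9 − 21.67 = 71.23 dB(A).
Σ 10^(L/10) = 2.543e+09 → L_total = 10·log₁₀(2.543e+09) = 94.05 dB(A).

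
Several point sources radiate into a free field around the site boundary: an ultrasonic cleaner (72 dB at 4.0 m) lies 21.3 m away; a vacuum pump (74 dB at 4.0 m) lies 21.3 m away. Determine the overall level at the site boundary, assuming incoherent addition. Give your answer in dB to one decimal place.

61.6 dB

First find each source's level at the receiver (point-source: −20·log₁₀(r/r_ref)), then combine on an intensity basis.
ultrasonic cleaner: 72 − 20·log₁₀(21.3/4.0) = 72 − 14.53 = 57.47 dB.
vacuum pump: 74 − 20·log₁₀(21.3/4.0) = 74 − 14.53 = 59.47 dB.
Σ 10^(L/10) = 1.445e+06 → L_total = 10·log₁₀(1.445e+06) = 61.60 dB.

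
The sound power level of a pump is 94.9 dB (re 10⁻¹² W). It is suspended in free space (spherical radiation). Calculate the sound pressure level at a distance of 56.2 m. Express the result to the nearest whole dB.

49 dB

Free-field spherical radiation: L_p = L_w − 10·log₁₀(4π·r²), r = 56.2 m.
4π·r² = 3.969e+04 m², 10·log₁₀ of that is 45.987 dB.
L_p = 94.9 − 45.987 = 48.91 dB.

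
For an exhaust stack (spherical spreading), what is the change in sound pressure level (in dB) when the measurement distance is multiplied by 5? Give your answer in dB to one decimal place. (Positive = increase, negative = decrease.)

-14.0 dB

A point source loses 6 dB per doubling of distance; generally ΔL = −20·log₁₀(r₂/r₁).
ΔL = −20·log₁₀(5) = -13.98 dB.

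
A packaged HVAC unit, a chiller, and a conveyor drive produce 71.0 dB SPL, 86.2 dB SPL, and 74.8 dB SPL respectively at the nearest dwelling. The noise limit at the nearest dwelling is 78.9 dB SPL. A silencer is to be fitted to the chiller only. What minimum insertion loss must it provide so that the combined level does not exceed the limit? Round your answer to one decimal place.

Fixed contribution from the other sources: Σ 10^(L/10) = 10^(71.0/10) + 10^(74.8/10) = 4.279e+07 (76.31 dB SPL).
The limit corresponds to 10^(78.9/10) = 7.762e+07; subtracting the fixed part leaves 3.484e+07 for the chiller, i.e. 75.42 dB SPL.
Required insertion loss = 86.2 − 75.42 = 10.78 dB.

10.8 dB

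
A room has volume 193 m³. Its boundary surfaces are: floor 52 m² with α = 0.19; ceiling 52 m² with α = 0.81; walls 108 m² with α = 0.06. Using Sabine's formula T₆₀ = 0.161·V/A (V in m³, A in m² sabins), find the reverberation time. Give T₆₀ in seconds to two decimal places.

Summing Sᵢαᵢ: 52·0.19 + 52·0.81 + 108·0.06 = 58.48 m².
T₆₀ = 0.161 × 193 / 58.48 = 0.531 s.

0.53 s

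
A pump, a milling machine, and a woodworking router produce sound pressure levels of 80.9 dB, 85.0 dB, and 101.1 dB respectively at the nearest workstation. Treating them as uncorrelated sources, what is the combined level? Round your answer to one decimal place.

Incoherent sources combine by intensity addition: L_total = 10·log₁₀(Σ 10^(L_i/10)).
Σ 10^(L/10) = 10^(80.9/10) + 10^(85.0/10) + 10^(101.1/10) = 1.332e+10.
L_total = 10·log₁₀(1.332e+10) = 101.25 dB.

101.2 dB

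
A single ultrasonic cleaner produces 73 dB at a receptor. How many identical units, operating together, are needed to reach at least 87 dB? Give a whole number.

26

Need L₁ + 10·log₁₀ N ≥ 87, i.e. log₁₀ N ≥ 1.40.
N ≥ 10^(14.0/10) = 25.119, so N = 26.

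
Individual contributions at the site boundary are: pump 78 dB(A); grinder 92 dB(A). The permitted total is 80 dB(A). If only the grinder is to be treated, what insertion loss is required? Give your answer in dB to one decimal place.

16.3 dB

The untreated sources together contribute 10^(78/10) = 6.310e+07, i.e. 78.00 dB(A).
To meet 80 dB(A) overall, the treated grinder may contribute at most 10^(80/10) − 6.310e+07 = 3.690e+07, i.e. 75.67 dB(A).
Required insertion loss = 92 − 75.67 = 16.33 dB.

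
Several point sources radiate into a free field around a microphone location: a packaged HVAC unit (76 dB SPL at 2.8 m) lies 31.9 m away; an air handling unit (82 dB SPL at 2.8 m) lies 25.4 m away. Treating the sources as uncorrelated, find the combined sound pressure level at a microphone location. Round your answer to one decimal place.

63.5 dB SPL

Apply inverse-square spreading to bring every level to the receiver, then sum 10^(L/10).
packaged HVAC unit: 76 − 20·log₁₀(31.9/2.8) = 76 − 21.13 = 54.87 dB SPL.
air handling unit: 82 − 20·log₁₀(25.4/2.8) = 82 − 19.15 = 62.85 dB SPL.
Σ 10^(L/10) = 2.233e+06 → L_total = 10·log₁₀(2.233e+06) = 63.49 dB SPL.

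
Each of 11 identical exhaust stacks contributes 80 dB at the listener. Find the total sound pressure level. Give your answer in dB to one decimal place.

With 11 equal, uncorrelated contributions the intensity is 11× that of one unit, giving a rise of 10·log₁₀ 11.
L_total = 80 + 10·log₁₀(11) = 80 + 10.414 = 90.41 dB.

90.4 dB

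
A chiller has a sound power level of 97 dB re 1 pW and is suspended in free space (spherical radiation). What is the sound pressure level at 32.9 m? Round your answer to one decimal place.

Free-field spherical radiation: L_p = L_w − 10·log₁₀(4π·r²), r = 32.9 m.
4π·r² = 1.36e+04 m², 10·log₁₀ of that is 41.336 dB.
L_p = 97 − 41.336 = 55.66 dB.

55.7 dB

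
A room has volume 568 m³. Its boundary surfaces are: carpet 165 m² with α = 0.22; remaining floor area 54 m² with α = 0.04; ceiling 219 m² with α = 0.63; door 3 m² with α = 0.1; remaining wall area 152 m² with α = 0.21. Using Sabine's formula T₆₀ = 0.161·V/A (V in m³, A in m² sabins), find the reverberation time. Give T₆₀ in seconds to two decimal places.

0.44 s

Total absorption A = 165·0.22 + 54·0.04 + 219·0.63 + 3·0.1 + 152·0.21 = 208.65 m² sabins.
T₆₀ = 0.161·V/A = 0.161·568/208.65 = 0.438 s.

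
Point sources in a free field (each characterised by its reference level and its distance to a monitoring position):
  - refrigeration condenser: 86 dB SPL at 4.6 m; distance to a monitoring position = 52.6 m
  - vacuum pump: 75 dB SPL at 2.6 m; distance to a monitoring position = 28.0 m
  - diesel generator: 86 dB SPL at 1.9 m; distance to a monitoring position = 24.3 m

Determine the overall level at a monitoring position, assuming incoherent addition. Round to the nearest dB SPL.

First find each source's level at the receiver (point-source: −20·log₁₀(r/r_ref)), then combine on an intensity basis.
refrigeration condenser: 86 − 20·log₁₀(52.6/4.6) = 86 − 21.16 = 64.84 dB SPL.
vacuum pump: 75 − 20·log₁₀(28.0/2.6) = 75 − 20.64 = 54.36 dB SPL.
diesel generator: 86 − 20·log₁₀(24.3/1.9) = 86 − 22.14 = 63.86 dB SPL.
Σ 10^(L/10) = 5.751e+06 → L_total = 10·log₁₀(5.751e+06) = 67.60 dB SPL.

68 dB SPL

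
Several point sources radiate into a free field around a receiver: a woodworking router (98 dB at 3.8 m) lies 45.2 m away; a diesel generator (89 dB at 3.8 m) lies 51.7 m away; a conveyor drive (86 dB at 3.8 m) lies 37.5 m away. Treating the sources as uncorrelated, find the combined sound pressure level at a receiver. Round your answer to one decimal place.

77.2 dB

First find each source's level at the receiver (point-source: −20·log₁₀(r/r_ref)), then combine on an intensity basis.
woodworking router: 98 − 20·log₁₀(45.2/3.8) = 98 − 21.51 = 76.49 dB.
diesel generator: 89 − 20·log₁₀(51.7/3.8) = 89 − 22.67 = 66.33 dB.
conveyor drive: 86 − 20·log₁₀(37.5/3.8) = 86 − 19.88 = 66.12 dB.
Σ 10^(L/10) = 5.297e+07 → L_total = 10·log₁₀(5.297e+07) = 77.24 dB.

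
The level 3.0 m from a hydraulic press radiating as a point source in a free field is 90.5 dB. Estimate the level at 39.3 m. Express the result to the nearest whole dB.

For a point source, L₂ = L₁ − 20·log₁₀(r₂/r₁).
L₂ = 90.5 − 20·log₁₀(39.3/3.0) = 90.5 − 22.345 = 68.15 dB.

68 dB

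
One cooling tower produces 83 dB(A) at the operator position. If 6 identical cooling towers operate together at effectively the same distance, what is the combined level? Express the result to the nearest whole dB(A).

N identical incoherent sources raise the level by 10·log₁₀ N.
L_total = 83 + 10·log₁₀(6) = 83 + 7.782 = 90.78 dB(A).

91 dB(A)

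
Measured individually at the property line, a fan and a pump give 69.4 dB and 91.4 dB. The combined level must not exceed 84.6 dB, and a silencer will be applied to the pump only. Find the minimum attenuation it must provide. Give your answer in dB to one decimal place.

The untreated sources together contribute 10^(69.4/10) = 8.710e+06, i.e. 69.40 dB.
To meet 84.6 dB overall, the treated pump may contribute at most 10^(84.6/10) − 8.710e+06 = 2.797e+08, i.e. 84.47 dB.
Required insertion loss = 91.4 − 84.47 = 6.93 dB.

6.9 dB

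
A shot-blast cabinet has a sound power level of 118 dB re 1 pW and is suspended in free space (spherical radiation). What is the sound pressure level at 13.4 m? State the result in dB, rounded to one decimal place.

84.5 dB

L_p = L_w − 10·log₁₀(4π·r²) with r = 13.4 m.
4π·r² = 2256 m², 10·log₁₀ of that is 33.534 dB.
L_p = 118 − 33.534 = 84.47 dB.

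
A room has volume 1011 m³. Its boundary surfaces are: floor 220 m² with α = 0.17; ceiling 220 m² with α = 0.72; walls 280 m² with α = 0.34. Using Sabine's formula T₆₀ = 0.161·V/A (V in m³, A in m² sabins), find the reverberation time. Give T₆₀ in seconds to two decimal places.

0.56 s

Total absorption A = 220·0.17 + 220·0.72 + 280·0.34 = 291.00 m² sabins.
T₆₀ = 0.161 × 1011 / 291.00 = 0.559 s.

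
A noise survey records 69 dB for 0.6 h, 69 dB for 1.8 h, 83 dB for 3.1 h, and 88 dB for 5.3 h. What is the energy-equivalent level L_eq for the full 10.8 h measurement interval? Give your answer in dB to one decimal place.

85.7 dB

Weight each interval's intensity by its duration and average over T = 10.8 h:
Σ tᵢ·10^(Lᵢ/10) = 0.6·10^(69/10) + 1.8·10^(69/10) + 3.1·10^(83/10) + 5.3·10^(88/10) = 3.982e+09.
L_eq = 10·log₁₀(3.982e+09/10.8) = 85.67 dB.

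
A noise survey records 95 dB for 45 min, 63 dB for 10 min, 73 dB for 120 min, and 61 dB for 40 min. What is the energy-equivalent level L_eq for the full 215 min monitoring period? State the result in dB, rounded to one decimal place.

Weight each interval's intensity by its duration and average over T = 215 min:
Σ tᵢ·10^(Lᵢ/10) = 45·10^(95/10) + 10·10^(63/10) + 120·10^(73/10) + 40·10^(61/10) = 1.448e+11.
L_eq = 10·log₁₀(1.448e+11/215) = 88.28 dB.

88.3 dB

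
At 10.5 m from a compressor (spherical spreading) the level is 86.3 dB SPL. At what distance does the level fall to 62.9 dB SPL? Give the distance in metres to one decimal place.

155.3 m

For a point source L₁ − L₂ = 20·log₁₀(r₂/r₁), so r₂ = r₁·10^((L₁−L₂)/20).
r₂ = 10.5·10^((86.3−62.9)/20) = 10.5·10^(23.4/20) = 155.31 m.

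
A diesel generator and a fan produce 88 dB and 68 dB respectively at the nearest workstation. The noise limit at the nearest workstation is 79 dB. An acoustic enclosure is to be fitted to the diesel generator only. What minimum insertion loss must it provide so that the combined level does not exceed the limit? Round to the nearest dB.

9 dB

Fixed contribution from the other source: Σ 10^(L/10) = 10^(68/10) = 6.310e+06 (68.00 dB).
The limit corresponds to 10^(79/10) = 7.943e+07; subtracting the fixed part leaves 7.312e+07 for the diesel generator, i.e. 78.64 dB.
Required insertion loss = 88 − 78.64 = 9.36 dB.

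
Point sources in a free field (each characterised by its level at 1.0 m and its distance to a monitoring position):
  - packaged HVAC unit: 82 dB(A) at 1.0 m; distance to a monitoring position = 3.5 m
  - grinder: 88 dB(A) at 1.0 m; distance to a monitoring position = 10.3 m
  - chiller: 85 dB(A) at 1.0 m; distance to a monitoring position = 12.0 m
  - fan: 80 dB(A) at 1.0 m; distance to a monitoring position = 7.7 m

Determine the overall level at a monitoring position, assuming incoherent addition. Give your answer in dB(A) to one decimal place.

Apply inverse-square spreading to bring every level to the receiver, then sum 10^(L/10).
packaged HVAC unit: 82 − 20·log₁₀(3.5/1.0) = 82 − 10.88 = 71.12 dB(A).
grinder: 88 − 20·log₁₀(10.3/1.0) = 88 − 20.26 = 67.74 dB(A).
chiller: 85 − 20·log₁₀(12.0/1.0) = 85 − 21.58 = 63.42 dB(A).
fan: 80 − 20·log₁₀(7.7/1.0) = 80 − 17.73 = 62.27 dB(A).
Σ 10^(L/10) = 2.277e+07 → L_total = 10·log₁₀(2.277e+07) = 73.57 dB(A).

73.6 dB(A)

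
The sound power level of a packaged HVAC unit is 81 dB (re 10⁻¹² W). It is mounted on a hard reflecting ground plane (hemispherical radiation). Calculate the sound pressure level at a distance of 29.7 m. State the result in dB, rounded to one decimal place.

43.6 dB

Free-field hemispherical radiation: L_p = L_w − 10·log₁₀(2π·r²), r = 29.7 m.
2π·r² = 5542 m², 10·log₁₀ of that is 37.437 dB.
L_p = 81 − 37.437 = 43.56 dB.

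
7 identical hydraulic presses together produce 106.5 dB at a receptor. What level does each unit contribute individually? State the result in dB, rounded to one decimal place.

98.0 dB

For N identical incoherent sources L_total = L₁ + 10·log₁₀ N, so L₁ = 106.5 − 10·log₁₀(7) = 106.5 − 8.451.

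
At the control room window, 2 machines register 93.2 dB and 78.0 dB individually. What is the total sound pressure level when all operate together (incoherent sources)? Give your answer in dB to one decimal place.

93.3 dB

For uncorrelated sources the intensities add, so convert each level to linear form, sum, and take 10·log₁₀ of the total.
Σ 10^(L/10) = 10^(93.2/10) + 10^(78.0/10) = 2.152e+09.
L_total = 10·log₁₀(2.152e+09) = 93.33 dB.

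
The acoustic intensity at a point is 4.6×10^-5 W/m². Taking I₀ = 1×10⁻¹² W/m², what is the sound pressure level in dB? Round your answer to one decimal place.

76.6 dB

I/I₀ = 4.6×10^-5/10⁻¹² = 4.6×10^7, and L = 10·log₁₀(I/I₀).
L = 10·(0.6628 + 7) = 76.63 dB.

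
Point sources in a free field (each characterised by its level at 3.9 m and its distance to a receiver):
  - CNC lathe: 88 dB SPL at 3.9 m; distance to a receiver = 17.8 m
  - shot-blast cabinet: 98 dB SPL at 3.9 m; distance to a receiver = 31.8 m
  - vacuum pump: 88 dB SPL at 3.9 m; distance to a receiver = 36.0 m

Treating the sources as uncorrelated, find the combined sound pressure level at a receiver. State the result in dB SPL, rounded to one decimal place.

Apply inverse-square spreading to bring every level to the receiver, then sum 10^(L/10).
CNC lathe: 88 − 20·log₁₀(17.8/3.9) = 88 − 13.19 = 74.81 dB SPL.
shot-blast cabinet: 98 − 20·log₁₀(31.8/3.9) = 98 − 18.23 = 79.77 dB SPL.
vacuum pump: 88 − 20·log₁₀(36.0/3.9) = 88 − 19.30 = 68.70 dB SPL.
Σ 10^(L/10) = 1.326e+08 → L_total = 10·log₁₀(1.326e+08) = 81.23 dB SPL.

81.2 dB SPL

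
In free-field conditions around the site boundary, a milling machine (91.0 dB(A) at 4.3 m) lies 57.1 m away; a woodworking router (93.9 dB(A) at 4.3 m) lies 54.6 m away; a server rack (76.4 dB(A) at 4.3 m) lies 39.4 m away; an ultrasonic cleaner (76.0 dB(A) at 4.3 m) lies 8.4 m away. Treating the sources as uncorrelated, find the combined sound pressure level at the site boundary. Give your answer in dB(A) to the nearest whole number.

75 dB(A)

Propagate each source to the receiver with L = L_ref − 20·log₁₀(r/r_ref), then add intensities.
milling machine: 91.0 − 20·log₁₀(57.1/4.3) = 91.0 − 22.46 = 68.54 dB(A).
woodworking router: 93.9 − 20·log₁₀(54.6/4.3) = 93.9 − 22.07 = 71.83 dB(A).
server rack: 76.4 − 20·log₁₀(39.4/4.3) = 76.4 − 19.24 = 57.16 dB(A).
ultrasonic cleaner: 76.0 − 20·log₁₀(8.4/4.3) = 76.0 − 5.82 = 70.18 dB(A).
Σ 10^(L/10) = 3.332e+07 → L_total = 10·log₁₀(3.332e+07) = 75.23 dB(A).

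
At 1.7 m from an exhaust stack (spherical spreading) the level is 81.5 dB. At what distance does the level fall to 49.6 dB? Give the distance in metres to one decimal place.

The 31.9 dB drop corresponds to a distance ratio of 10^(31.9/20) for a point source.
r₂ = 1.7·10^((81.5−49.6)/20) = 1.7·10^(31.9/20) = 66.90 m.

66.9 m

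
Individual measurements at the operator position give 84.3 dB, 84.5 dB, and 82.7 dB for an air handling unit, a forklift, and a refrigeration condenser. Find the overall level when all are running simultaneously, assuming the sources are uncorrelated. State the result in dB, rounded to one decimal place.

For uncorrelated sources the intensities add, so convert each level to linear form, sum, and take 10·log₁₀ of the total.
Σ 10^(L/10) = 10^(84.3/10) + 10^(84.5/10) + 10^(82.7/10) = 7.372e+08.
L_total = 10·log₁₀(7.372e+08) = 88.68 dB.

88.7 dB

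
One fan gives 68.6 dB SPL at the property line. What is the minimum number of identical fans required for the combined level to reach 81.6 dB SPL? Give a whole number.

20

N identical sources give L₁ + 10·log₁₀ N, so require 10·log₁₀ N ≥ 81.6 − 68.6 = 13.0 dB.
N ≥ 10^(13.0/10) = 19.953, so N = 20.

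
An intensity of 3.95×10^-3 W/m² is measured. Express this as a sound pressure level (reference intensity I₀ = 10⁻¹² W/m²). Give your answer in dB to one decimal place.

L = 10·log₁₀(I/I₀) = 10·log₁₀(3.95×10^-3/10⁻¹²) = 10·log₁₀(3.95×10^9).
L = 10·(0.5966 + 9) = 95.97 dB.

96.0 dB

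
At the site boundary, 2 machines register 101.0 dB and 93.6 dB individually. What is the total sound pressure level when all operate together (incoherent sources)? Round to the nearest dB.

102 dB

Incoherent sources combine by intensity addition: L_total = 10·log₁₀(Σ 10^(L_i/10)).
Σ 10^(L/10) = 10^(101.0/10) + 10^(93.6/10) = 1.488e+10.
L_total = 10·log₁₀(1.488e+10) = 101.73 dB.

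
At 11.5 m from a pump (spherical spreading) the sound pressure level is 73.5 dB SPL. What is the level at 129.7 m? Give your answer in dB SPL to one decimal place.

Point-source attenuation: ΔL = 20·log₁₀(r₂/r₁) = 20·log₁₀(129.7/11.5) = 21.045 dB.
L₂ = 73.5 − 20·log₁₀(129.7/11.5) = 73.5 − 21.045 = 52.46 dB SPL.

52.5 dB SPL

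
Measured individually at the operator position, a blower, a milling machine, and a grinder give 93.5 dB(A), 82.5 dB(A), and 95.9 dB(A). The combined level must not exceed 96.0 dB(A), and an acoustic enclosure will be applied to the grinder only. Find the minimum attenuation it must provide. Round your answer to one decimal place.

The untreated sources together contribute 10^(93.5/10) + 10^(82.5/10) = 2.417e+09, i.e. 93.83 dB(A).
To meet 96.0 dB(A) overall, the treated grinder may contribute at most 10^(96.0/10) − 2.417e+09 = 1.565e+09, i.e. 91.94 dB(A).
So the grinder must be reduced from 95.9 to 91.94 dB(A): IL = 3.96 dB.

4.0 dB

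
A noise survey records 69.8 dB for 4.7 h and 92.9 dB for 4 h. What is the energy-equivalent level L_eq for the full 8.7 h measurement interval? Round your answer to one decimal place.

L_eq = 10·log₁₀[(1/T)·Σ tᵢ·10^(Lᵢ/10)] with T = 8.7 h.
Σ tᵢ·10^(Lᵢ/10) = 4.7·10^(69.8/10) + 4·10^(92.9/10) = 7.844e+09.
L_eq = 10·log₁₀(7.844e+09/8.7) = 89.55 dB.

89.6 dB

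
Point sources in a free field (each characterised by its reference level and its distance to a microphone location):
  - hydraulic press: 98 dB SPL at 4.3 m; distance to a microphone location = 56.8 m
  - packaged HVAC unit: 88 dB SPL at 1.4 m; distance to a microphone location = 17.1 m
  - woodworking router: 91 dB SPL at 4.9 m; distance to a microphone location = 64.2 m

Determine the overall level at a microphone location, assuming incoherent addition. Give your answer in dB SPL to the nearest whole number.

77 dB SPL

Apply inverse-square spreading to bring every level to the receiver, then sum 10^(L/10).
hydraulic press: 98 − 20·log₁₀(56.8/4.3) = 98 − 22.42 = 75.58 dB SPL.
packaged HVAC unit: 88 − 20·log₁₀(17.1/1.4) = 88 − 21.74 = 66.26 dB SPL.
woodworking router: 91 − 20·log₁₀(64.2/4.9) = 91 − 22.35 = 68.65 dB SPL.
Σ 10^(L/10) = 4.772e+07 → L_total = 10·log₁₀(4.772e+07) = 76.79 dB SPL.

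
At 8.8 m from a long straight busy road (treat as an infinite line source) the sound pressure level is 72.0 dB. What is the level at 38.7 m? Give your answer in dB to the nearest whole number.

Line-source attenuation: ΔL = 10·log₁₀(r₂/r₁) = 10·log₁₀(38.7/8.8) = 6.432 dB.
L₂ = 72.0 − 10·log₁₀(38.7/8.8) = 72.0 − 6.432 = 65.57 dB.

66 dB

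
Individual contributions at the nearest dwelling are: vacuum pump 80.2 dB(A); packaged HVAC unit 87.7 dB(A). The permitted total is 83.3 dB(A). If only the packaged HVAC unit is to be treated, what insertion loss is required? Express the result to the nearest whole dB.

Fixed contribution from the other source: Σ 10^(L/10) = 10^(80.2/10) = 1.047e+08 (80.20 dB(A)).
To meet 83.3 dB(A) overall, the treated packaged HVAC unit may contribute at most 10^(83.3/10) − 1.047e+08 = 1.091e+08, i.e. 80.38 dB(A).
So the packaged HVAC unit must be reduced from 87.7 to 80.38 dB(A): IL = 7.32 dB.

7 dB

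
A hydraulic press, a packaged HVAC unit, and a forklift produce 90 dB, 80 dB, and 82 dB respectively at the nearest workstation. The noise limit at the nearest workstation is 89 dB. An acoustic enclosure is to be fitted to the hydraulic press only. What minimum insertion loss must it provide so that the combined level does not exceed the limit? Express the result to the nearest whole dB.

3 dB

The untreated sources together contribute 10^(80/10) + 10^(82/10) = 2.585e+08, i.e. 84.12 dB.
The limit corresponds to 10^(89/10) = 7.943e+08; subtracting the fixed part leaves 5.358e+08 for the hydraulic press, i.e. 87.29 dB.
Required insertion loss = 90 − 87.29 = 2.71 dB.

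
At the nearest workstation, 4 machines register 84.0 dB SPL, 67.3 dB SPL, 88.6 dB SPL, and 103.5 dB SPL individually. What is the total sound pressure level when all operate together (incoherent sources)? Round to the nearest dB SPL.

104 dB SPL

For uncorrelated sources the intensities add, so convert each level to linear form, sum, and take 10·log₁₀ of the total.
Σ 10^(L/10) = 10^(84.0/10) + 10^(67.3/10) + 10^(88.6/10) + 10^(103.5/10) = 2.337e+10.
L_total = 10·log₁₀(2.337e+10) = 103.69 dB SPL.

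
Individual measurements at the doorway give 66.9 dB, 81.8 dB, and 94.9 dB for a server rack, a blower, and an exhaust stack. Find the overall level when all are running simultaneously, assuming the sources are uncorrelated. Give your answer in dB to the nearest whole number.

95 dB

Incoherent sources combine by intensity addition: L_total = 10·log₁₀(Σ 10^(L_i/10)).
Σ 10^(L/10) = 10^(66.9/10) + 10^(81.8/10) + 10^(94.9/10) = 3.247e+09.
L_total = 10·log₁₀(3.247e+09) = 95.11 dB.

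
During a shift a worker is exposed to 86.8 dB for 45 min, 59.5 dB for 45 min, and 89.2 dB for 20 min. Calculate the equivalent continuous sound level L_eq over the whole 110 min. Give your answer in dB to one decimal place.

85.4 dB

The energy average is taken in the linear domain: L_eq = 10·log₁₀[(Σ tᵢ·10^(Lᵢ/10))/T], T = 110 min.
Σ tᵢ·10^(Lᵢ/10) = 45·10^(86.8/10) + 45·10^(59.5/10) + 20·10^(89.2/10) = 3.821e+10.
L_eq = 10·log₁₀(3.821e+10/110) = 85.41 dB.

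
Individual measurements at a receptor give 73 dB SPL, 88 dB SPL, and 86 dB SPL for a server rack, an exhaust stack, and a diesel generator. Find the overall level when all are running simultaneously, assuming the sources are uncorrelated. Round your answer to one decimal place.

Incoherent sources combine by intensity addition: L_total = 10·log₁₀(Σ 10^(L_i/10)).
Σ 10^(L/10) = 10^(73/10) + 10^(88/10) + 10^(86/10) = 1.049e+09.
L_total = 10·log₁₀(1.049e+09) = 90.21 dB SPL.

90.2 dB SPL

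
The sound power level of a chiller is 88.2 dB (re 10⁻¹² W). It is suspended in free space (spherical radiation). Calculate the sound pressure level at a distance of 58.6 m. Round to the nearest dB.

42 dB

Free-field spherical radiation: L_p = L_w − 10·log₁₀(4π·r²), r = 58.6 m.
4π·r² = 4.315e+04 m², 10·log₁₀ of that is 46.350 dB.
L_p = 88.2 − 46.350 = 41.85 dB.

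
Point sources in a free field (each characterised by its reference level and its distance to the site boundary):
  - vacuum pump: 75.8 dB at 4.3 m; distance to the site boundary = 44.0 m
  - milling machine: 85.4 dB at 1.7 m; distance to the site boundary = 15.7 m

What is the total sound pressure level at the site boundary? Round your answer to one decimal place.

Apply inverse-square spreading to bring every level to the receiver, then sum 10^(L/10).
vacuum pump: 75.8 − 20·log₁₀(44.0/4.3) = 75.8 − 20.20 = 55.60 dB.
milling machine: 85.4 − 20·log₁₀(15.7/1.7) = 85.4 − 19.31 = 66.09 dB.
Σ 10^(L/10) = 4.428e+06 → L_total = 10·log₁₀(4.428e+06) = 66.46 dB.

66.5 dB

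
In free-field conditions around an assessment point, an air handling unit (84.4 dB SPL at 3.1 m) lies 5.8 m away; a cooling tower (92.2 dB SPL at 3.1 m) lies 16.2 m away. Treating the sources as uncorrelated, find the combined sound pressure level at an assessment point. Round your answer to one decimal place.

81.4 dB SPL

First find each source's level at the receiver (point-source: −20·log₁₀(r/r_ref)), then combine on an intensity basis.
air handling unit: 84.4 − 20·log₁₀(5.8/3.1) = 84.4 − 5.44 = 78.96 dB SPL.
cooling tower: 92.2 − 20·log₁₀(16.2/3.1) = 92.2 − 14.36 = 77.84 dB SPL.
Σ 10^(L/10) = 1.395e+08 → L_total = 10·log₁₀(1.395e+08) = 81.44 dB SPL.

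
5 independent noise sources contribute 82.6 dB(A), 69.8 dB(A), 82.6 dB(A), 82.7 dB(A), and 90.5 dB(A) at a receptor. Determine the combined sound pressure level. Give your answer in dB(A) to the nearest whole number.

Incoherent sources combine by intensity addition: L_total = 10·log₁₀(Σ 10^(L_i/10)).
Σ 10^(L/10) = 10^(82.6/10) + 10^(69.8/10) + 10^(82.6/10) + 10^(82.7/10) + 10^(90.5/10) = 1.682e+09.
L_total = 10·log₁₀(1.682e+09) = 92.26 dB(A).

92 dB(A)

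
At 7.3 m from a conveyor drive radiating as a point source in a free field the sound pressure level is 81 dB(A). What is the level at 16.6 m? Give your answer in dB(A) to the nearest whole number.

For a point source, L₂ = L₁ − 20·log₁₀(r₂/r₁).
L₂ = 81 − 20·log₁₀(16.6/7.3) = 81 − 7.136 = 73.86 dB(A).

74 dB(A)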